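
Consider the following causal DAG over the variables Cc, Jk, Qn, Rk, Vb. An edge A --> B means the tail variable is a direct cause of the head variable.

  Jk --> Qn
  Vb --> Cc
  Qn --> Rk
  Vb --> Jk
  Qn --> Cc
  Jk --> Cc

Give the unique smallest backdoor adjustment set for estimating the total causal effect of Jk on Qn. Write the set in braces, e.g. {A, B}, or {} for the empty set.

{}

Variables eligible for adjustment (non-descendants of Jk, excluding Jk and Qn): {Vb}.
Backdoor paths from Jk to Qn:
  P1: Jk <- Vb -> Cc <- Qn
Each backdoor path contains an unconditioned collider, so every path is already blocked with the empty conditioning set:
  P1: blocked at collider Cc (neither it nor any descendant is in the conditioning set).
The empty set is therefore the unique smallest valid set.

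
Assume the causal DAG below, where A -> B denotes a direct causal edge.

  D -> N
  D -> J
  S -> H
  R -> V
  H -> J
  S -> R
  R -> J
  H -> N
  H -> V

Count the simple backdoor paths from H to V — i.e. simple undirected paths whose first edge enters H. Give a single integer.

1

A backdoor path from H to V is any simple undirected path whose first edge points into H (i.e. leaves H via a parent).
Parents of H: {S}.
Enumerating:
  P1: H <- S -> R -> V
That exhausts the simple backdoor paths. Count: 1.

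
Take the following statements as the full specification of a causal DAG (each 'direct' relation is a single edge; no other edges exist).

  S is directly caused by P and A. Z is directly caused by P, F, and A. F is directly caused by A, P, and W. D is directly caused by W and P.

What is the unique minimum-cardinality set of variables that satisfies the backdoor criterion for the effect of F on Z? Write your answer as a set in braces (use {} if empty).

{A, P}

Variables eligible for adjustment (non-descendants of F, excluding F and Z): {A, D, P, S, W}.
Backdoor paths from F to Z:
  P1: F <- P -> S <- A -> Z
  P2: F <- P -> Z
  P3: F <- A -> S <- P -> Z
  P4: F <- A -> Z
  P5: F <- W -> D <- P -> S <- A -> Z
  P6: F <- W -> D <- P -> Z
The empty set is not sufficient: P2 (F <- P -> Z) has no collider blocking it and no conditioned non-collider, so it is open.
Try {A, P}:
  P1: blocked at fork node P ∈ conditioning set.
  P2: blocked at fork node P ∈ conditioning set.
  P3: blocked at fork node A ∈ conditioning set.
  P4: blocked at fork node A ∈ conditioning set.
  P5: blocked at collider D (neither it nor any descendant is in the conditioning set).
  P6: blocked at collider D (neither it nor any descendant is in the conditioning set).
{A, P} contains no descendant of F and blocks every backdoor path.
Every element of {A, P} is needed (dropping A leaves P4 open; dropping P leaves P2 open), so no proper subset is valid.
Among all size-2 subsets of the eligible variables, only {A, P} blocks every backdoor path, so it is the unique smallest valid adjustment set.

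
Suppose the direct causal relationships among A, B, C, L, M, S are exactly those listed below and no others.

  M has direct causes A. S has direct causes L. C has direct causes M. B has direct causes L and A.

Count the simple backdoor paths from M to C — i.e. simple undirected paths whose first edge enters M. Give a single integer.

0

A backdoor path from M to C is any simple undirected path whose first edge points into M (i.e. leaves M via a parent).
Parents of M: {A}.
No simple path from any parent of M reaches C without revisiting M, so there are no backdoor paths.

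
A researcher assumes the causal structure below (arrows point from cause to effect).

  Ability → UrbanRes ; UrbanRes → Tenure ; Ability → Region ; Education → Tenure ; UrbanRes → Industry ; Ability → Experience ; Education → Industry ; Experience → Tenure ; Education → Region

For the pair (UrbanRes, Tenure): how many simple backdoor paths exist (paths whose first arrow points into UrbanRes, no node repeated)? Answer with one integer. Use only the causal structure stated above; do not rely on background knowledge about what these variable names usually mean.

A backdoor path from UrbanRes to Tenure is any simple undirected path whose first edge points into UrbanRes (i.e. leaves UrbanRes via a parent).
Parents of UrbanRes: {Ability}.
Enumerating:
  P1: UrbanRes <- Ability -> Region <- Education -> Tenure
  P2: UrbanRes <- Ability -> Experience -> Tenure
That exhausts the simple backdoor paths. Count: 2.

2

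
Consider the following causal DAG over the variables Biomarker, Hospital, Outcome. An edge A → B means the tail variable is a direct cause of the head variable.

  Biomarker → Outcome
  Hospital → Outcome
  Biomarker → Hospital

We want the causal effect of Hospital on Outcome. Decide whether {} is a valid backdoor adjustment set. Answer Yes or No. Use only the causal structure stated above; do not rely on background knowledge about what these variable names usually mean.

Backdoor paths from Hospital to Outcome (paths whose first edge points into Hospital):
  P1: Hospital <- Biomarker -> Outcome
Condition 1 (no descendant of Hospital in the set): holds — descendants of Hospital are {Outcome}; none are in {}.
Condition 2 (every backdoor path blocked by {}):
  P1: open — no interior node is in the conditioning set.
{} does not satisfy the backdoor criterion.

No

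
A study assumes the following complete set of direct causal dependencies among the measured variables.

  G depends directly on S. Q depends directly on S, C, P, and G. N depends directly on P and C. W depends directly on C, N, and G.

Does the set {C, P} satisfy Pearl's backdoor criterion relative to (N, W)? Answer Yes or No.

Backdoor paths from N to W (paths whose first edge points into N):
  P1: N <- C -> W
  P2: N <- C -> Q <- S -> G -> W
  P3: N <- C -> Q <- G -> W
  P4: N <- P -> Q <- C -> W
  P5: N <- P -> Q <- S -> G -> W
  P6: N <- P -> Q <- G -> W
Condition 1 (no descendant of N in the set): holds — descendants of N are {W}; none are in {C, P}.
Condition 2 (every backdoor path blocked by {C, P}):
  P1: blocked at fork node C ∈ conditioning set.
  P2: blocked at fork node C ∈ conditioning set.
  P3: blocked at fork node C ∈ conditioning set.
  P4: blocked at fork node P ∈ conditioning set.
  P5: blocked at fork node P ∈ conditioning set.
  P6: blocked at fork node P ∈ conditioning set.
{C, P} satisfies the backdoor criterion.

Yes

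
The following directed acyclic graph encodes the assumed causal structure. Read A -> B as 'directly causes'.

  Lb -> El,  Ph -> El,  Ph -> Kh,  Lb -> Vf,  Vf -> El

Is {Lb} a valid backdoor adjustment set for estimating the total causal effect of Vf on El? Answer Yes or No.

Yes

Backdoor paths from Vf to El (paths whose first edge points into Vf):
  P1: Vf <- Lb -> El
Condition 1 (no descendant of Vf in the set): holds — descendants of Vf are {El}; none are in {Lb}.
Condition 2 (every backdoor path blocked by {Lb}):
  P1: blocked at fork node Lb ∈ conditioning set.
{Lb} satisfies the backdoor criterion.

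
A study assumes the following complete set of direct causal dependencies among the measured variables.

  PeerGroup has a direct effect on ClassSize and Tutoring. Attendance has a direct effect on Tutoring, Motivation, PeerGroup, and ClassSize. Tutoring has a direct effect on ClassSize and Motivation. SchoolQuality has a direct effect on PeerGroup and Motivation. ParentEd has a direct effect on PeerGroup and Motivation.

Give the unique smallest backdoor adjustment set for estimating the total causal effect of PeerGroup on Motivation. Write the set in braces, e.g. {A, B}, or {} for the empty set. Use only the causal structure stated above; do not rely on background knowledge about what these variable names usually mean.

Variables eligible for adjustment (non-descendants of PeerGroup, excluding PeerGroup and Motivation): {Attendance, ParentEd, SchoolQuality}.
Backdoor paths from PeerGroup to Motivation:
  P1: PeerGroup <- SchoolQuality -> Motivation
  P2: PeerGroup <- Attendance -> Tutoring -> Motivation
  P3: PeerGroup <- Attendance -> ClassSize <- Tutoring -> Motivation
  P4: PeerGroup <- Attendance -> Motivation
  P5: PeerGroup <- ParentEd -> Motivation
The empty set is not sufficient: P1 (PeerGroup <- SchoolQuality -> Motivation) has no collider blocking it and no conditioned non-collider, so it is open.
Try {Attendance, ParentEd, SchoolQuality}:
  P1: blocked at fork node SchoolQuality ∈ conditioning set.
  P2: blocked at fork node Attendance ∈ conditioning set.
  P3: blocked at fork node Attendance ∈ conditioning set.
  P4: blocked at fork node Attendance ∈ conditioning set.
  P5: blocked at fork node ParentEd ∈ conditioning set.
{Attendance, ParentEd, SchoolQuality} contains no descendant of PeerGroup and blocks every backdoor path.
Every element of {Attendance, ParentEd, SchoolQuality} is needed (dropping Attendance leaves P2 open; dropping ParentEd leaves P5 open; dropping SchoolQuality leaves P1 open), so no proper subset is valid.
Among all size-3 subsets of the eligible variables, only {Attendance, ParentEd, SchoolQuality} blocks every backdoor path, so it is the unique smallest valid adjustment set.

{Attendance, ParentEd, SchoolQuality}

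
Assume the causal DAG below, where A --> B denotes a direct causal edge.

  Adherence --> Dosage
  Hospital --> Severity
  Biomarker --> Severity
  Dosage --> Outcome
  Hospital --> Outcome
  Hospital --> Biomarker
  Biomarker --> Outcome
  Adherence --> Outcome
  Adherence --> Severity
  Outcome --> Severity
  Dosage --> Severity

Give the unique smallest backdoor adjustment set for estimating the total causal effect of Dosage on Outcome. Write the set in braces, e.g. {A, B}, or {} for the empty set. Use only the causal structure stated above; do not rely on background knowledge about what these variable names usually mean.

{Adherence}

Variables eligible for adjustment (non-descendants of Dosage, excluding Dosage and Outcome): {Adherence, Biomarker, Hospital}.
Backdoor paths from Dosage to Outcome:
  P1: Dosage <- Adherence -> Outcome
  P2: Dosage <- Adherence -> Severity <- Hospital -> Biomarker -> Outcome
  P3: Dosage <- Adherence -> Severity <- Hospital -> Outcome
  P4: Dosage <- Adherence -> Severity <- Biomarker <- Hospital -> Outcome
  P5: Dosage <- Adherence -> Severity <- Biomarker -> Outcome
  P6: Dosage <- Adherence -> Severity <- Outcome
The empty set is not sufficient: P1 (Dosage <- Adherence -> Outcome) has no collider blocking it and no conditioned non-collider, so it is open.
Try {Adherence}:
  P1: blocked at fork node Adherence ∈ conditioning set.
  P2: blocked at fork node Adherence ∈ conditioning set.
  P3: blocked at fork node Adherence ∈ conditioning set.
  P4: blocked at fork node Adherence ∈ conditioning set.
  P5: blocked at fork node Adherence ∈ conditioning set.
  P6: blocked at fork node Adherence ∈ conditioning set.
{Adherence} contains no descendant of Dosage and blocks every backdoor path.
No other singleton works — e.g. {Hospital} leaves P1 open — so {Adherence} is the unique smallest valid adjustment set.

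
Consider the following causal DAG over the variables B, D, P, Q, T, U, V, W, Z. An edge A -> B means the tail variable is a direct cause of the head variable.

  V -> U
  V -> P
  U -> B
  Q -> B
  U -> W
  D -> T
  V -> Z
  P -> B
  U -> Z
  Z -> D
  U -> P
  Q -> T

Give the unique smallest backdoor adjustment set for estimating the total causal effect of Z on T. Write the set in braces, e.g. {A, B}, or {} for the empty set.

Variables eligible for adjustment (non-descendants of Z, excluding Z and T): {B, P, Q, U, V, W}.
Backdoor paths from Z to T:
  P1: Z <- V -> U -> P -> B <- Q -> T
  P2: Z <- V -> U -> B <- Q -> T
  P3: Z <- V -> P <- U -> B <- Q -> T
  P4: Z <- V -> P -> B <- Q -> T
  P5: Z <- U <- V -> P -> B <- Q -> T
  P6: Z <- U -> P -> B <- Q -> T
  P7: Z <- U -> B <- Q -> T
Each backdoor path contains an unconditioned collider, so every path is already blocked with the empty conditioning set:
  P1: blocked at collider B (neither it nor any descendant is in the conditioning set).
  P2: blocked at collider B (neither it nor any descendant is in the conditioning set).
  P3: blocked at collider P (neither it nor any descendant is in the conditioning set).
  P4: blocked at collider B (neither it nor any descendant is in the conditioning set).
  P5: blocked at collider B (neither it nor any descendant is in the conditioning set).
  P6: blocked at collider B (neither it nor any descendant is in the conditioning set).
  P7: blocked at collider B (neither it nor any descendant is in the conditioning set).
The empty set is therefore the unique smallest valid set.

{}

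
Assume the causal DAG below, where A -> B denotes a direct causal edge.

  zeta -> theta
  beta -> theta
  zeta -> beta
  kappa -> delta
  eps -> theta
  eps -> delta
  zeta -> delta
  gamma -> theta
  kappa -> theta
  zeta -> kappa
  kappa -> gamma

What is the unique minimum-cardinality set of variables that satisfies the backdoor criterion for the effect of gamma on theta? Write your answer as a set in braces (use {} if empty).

{kappa}

Variables eligible for adjustment (non-descendants of gamma, excluding gamma and theta): {beta, delta, eps, kappa, zeta}.
Backdoor paths from gamma to theta:
  P1: gamma <- kappa <- zeta -> beta -> theta
  P2: gamma <- kappa <- zeta -> delta <- eps -> theta
  P3: gamma <- kappa <- zeta -> theta
  P4: gamma <- kappa -> delta <- zeta -> beta -> theta
  P5: gamma <- kappa -> delta <- zeta -> theta
  P6: gamma <- kappa -> delta <- eps -> theta
  P7: gamma <- kappa -> theta
The empty set is not sufficient: P1 (gamma <- kappa <- zeta -> beta -> theta) has no collider blocking it and no conditioned non-collider, so it is open.
Try {kappa}:
  P1: blocked at chain node kappa ∈ conditioning set.
  P2: blocked at chain node kappa ∈ conditioning set.
  P3: blocked at chain node kappa ∈ conditioning set.
  P4: blocked at fork node kappa ∈ conditioning set.
  P5: blocked at fork node kappa ∈ conditioning set.
  P6: blocked at fork node kappa ∈ conditioning set.
  P7: blocked at fork node kappa ∈ conditioning set.
{kappa} contains no descendant of gamma and blocks every backdoor path.
No other singleton works — e.g. {zeta} leaves P7 open — so {kappa} is the unique smallest valid adjustment set.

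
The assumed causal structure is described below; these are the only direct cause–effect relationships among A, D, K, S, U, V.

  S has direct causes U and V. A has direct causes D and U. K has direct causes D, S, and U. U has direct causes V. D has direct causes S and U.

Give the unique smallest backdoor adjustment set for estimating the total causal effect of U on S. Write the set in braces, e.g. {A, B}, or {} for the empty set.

Variables eligible for adjustment (non-descendants of U, excluding U and S): {V}.
Backdoor paths from U to S:
  P1: U <- V -> S
The empty set is not sufficient: P1 (U <- V -> S) has no collider blocking it and no conditioned non-collider, so it is open.
Try {V}:
  P1: blocked at fork node V ∈ conditioning set.
{V} contains no descendant of U and blocks every backdoor path.
{V} is the unique smallest valid adjustment set.

{V}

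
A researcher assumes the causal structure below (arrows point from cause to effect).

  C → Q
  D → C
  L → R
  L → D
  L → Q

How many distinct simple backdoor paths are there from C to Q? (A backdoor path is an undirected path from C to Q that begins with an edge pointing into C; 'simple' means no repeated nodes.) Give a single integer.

1

A backdoor path from C to Q is any simple undirected path whose first edge points into C (i.e. leaves C via a parent).
Parents of C: {D}.
Enumerating:
  P1: C <- D <- L -> Q
That exhausts the simple backdoor paths. Count: 1.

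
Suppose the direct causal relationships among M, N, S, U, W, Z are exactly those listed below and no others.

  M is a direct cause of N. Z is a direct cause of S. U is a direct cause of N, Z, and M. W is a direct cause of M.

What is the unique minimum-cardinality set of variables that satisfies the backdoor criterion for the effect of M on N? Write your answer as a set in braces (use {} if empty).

Variables eligible for adjustment (non-descendants of M, excluding M and N): {S, U, W, Z}.
Backdoor paths from M to N:
  P1: M <- U -> N
The empty set is not sufficient: P1 (M <- U -> N) has no collider blocking it and no conditioned non-collider, so it is open.
Try {U}:
  P1: blocked at fork node U ∈ conditioning set.
{U} contains no descendant of M and blocks every backdoor path.
No other singleton works — e.g. {W} leaves P1 open — so {U} is the unique smallest valid adjustment set.

{U}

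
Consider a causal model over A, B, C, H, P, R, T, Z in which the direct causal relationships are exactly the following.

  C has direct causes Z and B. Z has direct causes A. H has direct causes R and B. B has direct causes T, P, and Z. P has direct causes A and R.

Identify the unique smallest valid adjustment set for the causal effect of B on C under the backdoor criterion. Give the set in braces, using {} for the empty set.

Variables eligible for adjustment (non-descendants of B, excluding B and C): {A, P, R, T, Z}.
Backdoor paths from B to C:
  P1: B <- Z -> C
  P2: B <- P <- A -> Z -> C
The empty set is not sufficient: P1 (B <- Z -> C) has no collider blocking it and no conditioned non-collider, so it is open.
Try {Z}:
  P1: blocked at fork node Z ∈ conditioning set.
  P2: blocked at chain node Z ∈ conditioning set.
{Z} contains no descendant of B and blocks every backdoor path.
No other singleton works — e.g. {R} leaves P1 open — so {Z} is the unique smallest valid adjustment set.

{Z}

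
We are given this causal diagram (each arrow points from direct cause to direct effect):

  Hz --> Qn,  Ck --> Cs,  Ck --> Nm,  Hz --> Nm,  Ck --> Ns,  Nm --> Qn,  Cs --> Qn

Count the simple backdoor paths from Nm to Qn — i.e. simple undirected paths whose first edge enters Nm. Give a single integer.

2

A backdoor path from Nm to Qn is any simple undirected path whose first edge points into Nm (i.e. leaves Nm via a parent).
Parents of Nm: {Ck, Hz}.
Enumerating:
  P1: Nm <- Hz -> Qn
  P2: Nm <- Ck -> Cs -> Qn
That exhausts the simple backdoor paths. Count: 2.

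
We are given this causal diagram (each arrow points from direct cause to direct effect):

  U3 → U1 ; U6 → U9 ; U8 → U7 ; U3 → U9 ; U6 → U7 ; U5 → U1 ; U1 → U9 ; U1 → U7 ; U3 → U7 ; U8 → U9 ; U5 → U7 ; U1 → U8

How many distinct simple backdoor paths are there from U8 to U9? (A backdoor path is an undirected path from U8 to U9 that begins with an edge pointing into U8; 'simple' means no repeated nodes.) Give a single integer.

7

A backdoor path from U8 to U9 is any simple undirected path whose first edge points into U8 (i.e. leaves U8 via a parent).
Parents of U8: {U1}.
Enumerating:
  P1: U8 <- U1 <- U5 -> U7 <- U6 -> U9
  P2: U8 <- U1 <- U5 -> U7 <- U3 -> U9
  P3: U8 <- U1 <- U3 -> U7 <- U6 -> U9
  P4: U8 <- U1 <- U3 -> U9
  P5: U8 <- U1 -> U7 <- U6 -> U9
  P6: U8 <- U1 -> U7 <- U3 -> U9
  P7: U8 <- U1 -> U9
That exhausts the simple backdoor paths. Count: 7.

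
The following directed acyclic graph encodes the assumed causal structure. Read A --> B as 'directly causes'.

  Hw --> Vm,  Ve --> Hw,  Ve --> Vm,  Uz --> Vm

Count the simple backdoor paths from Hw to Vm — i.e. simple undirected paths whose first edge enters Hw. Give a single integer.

A backdoor path from Hw to Vm is any simple undirected path whose first edge points into Hw (i.e. leaves Hw via a parent).
Parents of Hw: {Ve}.
Enumerating:
  P1: Hw <- Ve -> Vm
That exhausts the simple backdoor paths. Count: 1.

1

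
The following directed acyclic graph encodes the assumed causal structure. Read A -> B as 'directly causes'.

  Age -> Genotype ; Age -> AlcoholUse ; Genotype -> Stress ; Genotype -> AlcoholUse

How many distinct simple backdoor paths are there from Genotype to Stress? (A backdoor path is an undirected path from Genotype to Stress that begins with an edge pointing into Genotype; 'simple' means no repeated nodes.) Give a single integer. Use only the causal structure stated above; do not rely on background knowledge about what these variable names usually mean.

A backdoor path from Genotype to Stress is any simple undirected path whose first edge points into Genotype (i.e. leaves Genotype via a parent).
Parents of Genotype: {Age}.
No simple path from any parent of Genotype reaches Stress without revisiting Genotype, so there are no backdoor paths.

0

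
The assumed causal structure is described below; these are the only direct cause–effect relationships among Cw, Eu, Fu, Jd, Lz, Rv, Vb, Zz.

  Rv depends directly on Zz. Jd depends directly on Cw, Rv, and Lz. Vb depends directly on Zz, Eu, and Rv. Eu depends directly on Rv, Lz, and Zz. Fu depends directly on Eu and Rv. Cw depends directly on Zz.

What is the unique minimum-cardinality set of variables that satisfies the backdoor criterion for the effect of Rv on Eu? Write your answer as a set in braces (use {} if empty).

{Zz}

Variables eligible for adjustment (non-descendants of Rv, excluding Rv and Eu): {Cw, Lz, Zz}.
Backdoor paths from Rv to Eu:
  P1: Rv <- Zz -> Eu
  P2: Rv <- Zz -> Cw -> Jd <- Lz -> Eu
  P3: Rv <- Zz -> Vb <- Eu
The empty set is not sufficient: P1 (Rv <- Zz -> Eu) has no collider blocking it and no conditioned non-collider, so it is open.
Try {Zz}:
  P1: blocked at fork node Zz ∈ conditioning set.
  P2: blocked at fork node Zz ∈ conditioning set.
  P3: blocked at fork node Zz ∈ conditioning set.
{Zz} contains no descendant of Rv and blocks every backdoor path.
No other singleton works — e.g. {Lz} leaves P1 open — so {Zz} is the unique smallest valid adjustment set.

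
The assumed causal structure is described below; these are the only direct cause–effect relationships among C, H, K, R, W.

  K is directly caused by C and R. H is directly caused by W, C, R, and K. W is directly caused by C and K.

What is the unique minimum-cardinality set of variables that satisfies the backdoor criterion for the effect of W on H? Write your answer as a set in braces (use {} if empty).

{C, K}

Variables eligible for adjustment (non-descendants of W, excluding W and H): {C, K, R}.
Backdoor paths from W to H:
  P1: W <- C -> K <- R -> H
  P2: W <- C -> K -> H
  P3: W <- C -> H
  P4: W <- K <- R -> H
  P5: W <- K <- C -> H
  P6: W <- K -> H
The empty set is not sufficient: P2 (W <- C -> K -> H) has no collider blocking it and no conditioned non-collider, so it is open.
Try {C, K}:
  P1: blocked at fork node C ∈ conditioning set.
  P2: blocked at fork node C ∈ conditioning set.
  P3: blocked at fork node C ∈ conditioning set.
  P4: blocked at chain node K ∈ conditioning set.
  P5: blocked at chain node K ∈ conditioning set.
  P6: blocked at fork node K ∈ conditioning set.
{C, K} contains no descendant of W and blocks every backdoor path.
Every element of {C, K} is needed (dropping C leaves P1 open; dropping K leaves P4 open), so no proper subset is valid.
Among all size-2 subsets of the eligible variables, only {C, K} blocks every backdoor path, so it is the unique smallest valid adjustment set.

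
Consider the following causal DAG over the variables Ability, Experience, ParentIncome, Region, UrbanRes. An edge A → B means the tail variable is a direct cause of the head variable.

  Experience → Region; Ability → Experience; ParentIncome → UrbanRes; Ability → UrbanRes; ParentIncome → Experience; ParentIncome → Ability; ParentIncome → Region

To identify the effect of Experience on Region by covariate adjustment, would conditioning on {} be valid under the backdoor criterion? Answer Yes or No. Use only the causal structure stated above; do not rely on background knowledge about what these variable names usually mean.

Backdoor paths from Experience to Region (paths whose first edge points into Experience):
  P1: Experience <- ParentIncome -> Region
  P2: Experience <- Ability <- ParentIncome -> Region
  P3: Experience <- Ability -> UrbanRes <- ParentIncome -> Region
Condition 1 (no descendant of Experience in the set): holds — descendants of Experience are {Region}; none are in {}.
Condition 2 (every backdoor path blocked by {}):
  P1: open — no interior node is in the conditioning set.
  P2: open — no interior node is in the conditioning set.
  P3: blocked at collider UrbanRes (neither it nor any descendant is in the conditioning set).
{} does not satisfy the backdoor criterion.

No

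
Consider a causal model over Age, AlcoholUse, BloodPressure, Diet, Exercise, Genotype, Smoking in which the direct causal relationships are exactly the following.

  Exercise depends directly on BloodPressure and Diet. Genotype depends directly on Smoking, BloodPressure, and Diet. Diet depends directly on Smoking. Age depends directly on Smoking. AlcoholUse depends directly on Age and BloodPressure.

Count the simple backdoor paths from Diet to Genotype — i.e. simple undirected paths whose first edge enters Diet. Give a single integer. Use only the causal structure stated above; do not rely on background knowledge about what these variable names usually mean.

2

A backdoor path from Diet to Genotype is any simple undirected path whose first edge points into Diet (i.e. leaves Diet via a parent).
Parents of Diet: {Smoking}.
Enumerating:
  P1: Diet <- Smoking -> Genotype
  P2: Diet <- Smoking -> Age -> AlcoholUse <- BloodPressure -> Genotype
That exhausts the simple backdoor paths. Count: 2.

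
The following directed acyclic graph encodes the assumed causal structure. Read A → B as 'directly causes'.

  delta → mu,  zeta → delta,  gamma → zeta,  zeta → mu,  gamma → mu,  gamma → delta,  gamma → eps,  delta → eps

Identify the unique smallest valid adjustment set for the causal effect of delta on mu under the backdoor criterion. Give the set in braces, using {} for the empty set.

{gamma, zeta}

Variables eligible for adjustment (non-descendants of delta, excluding delta and mu): {gamma, zeta}.
Backdoor paths from delta to mu:
  P1: delta <- gamma -> zeta -> mu
  P2: delta <- gamma -> mu
  P3: delta <- zeta <- gamma -> mu
  P4: delta <- zeta -> mu
The empty set is not sufficient: P1 (delta <- gamma -> zeta -> mu) has no collider blocking it and no conditioned non-collider, so it is open.
Try {gamma, zeta}:
  P1: blocked at fork node gamma ∈ conditioning set.
  P2: blocked at fork node gamma ∈ conditioning set.
  P3: blocked at chain node zeta ∈ conditioning set.
  P4: blocked at fork node zeta ∈ conditioning set.
{gamma, zeta} contains no descendant of delta and blocks every backdoor path.
Every element of {gamma, zeta} is needed (dropping gamma leaves P2 open; dropping zeta leaves P4 open), so no proper subset is valid.
Among all size-2 subsets of the eligible variables, only {gamma, zeta} blocks every backdoor path, so it is the unique smallest valid adjustment set.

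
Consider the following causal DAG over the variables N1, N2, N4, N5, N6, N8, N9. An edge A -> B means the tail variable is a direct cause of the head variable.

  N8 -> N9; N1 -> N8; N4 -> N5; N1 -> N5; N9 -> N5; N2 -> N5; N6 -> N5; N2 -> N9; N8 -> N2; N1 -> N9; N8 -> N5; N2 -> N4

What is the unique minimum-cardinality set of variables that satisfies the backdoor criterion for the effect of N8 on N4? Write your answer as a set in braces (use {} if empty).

Variables eligible for adjustment (non-descendants of N8, excluding N8 and N4): {N1, N6}.
Backdoor paths from N8 to N4:
  P1: N8 <- N1 -> N9 <- N2 -> N4
  P2: N8 <- N1 -> N9 <- N2 -> N5 <- N4
  P3: N8 <- N1 -> N9 -> N5 <- N2 -> N4
  P4: N8 <- N1 -> N9 -> N5 <- N4
  P5: N8 <- N1 -> N5 <- N2 -> N4
  P6: N8 <- N1 -> N5 <- N4
  P7: N8 <- N1 -> N5 <- N9 <- N2 -> N4
Each backdoor path contains an unconditioned collider, so every path is already blocked with the empty conditioning set:
  P1: blocked at collider N9 (neither it nor any descendant is in the conditioning set).
  P2: blocked at collider N9 (neither it nor any descendant is in the conditioning set).
  P3: blocked at collider N5 (neither it nor any descendant is in the conditioning set).
  P4: blocked at collider N5 (neither it nor any descendant is in the conditioning set).
  P5: blocked at collider N5 (neither it nor any descendant is in the conditioning set).
  P6: blocked at collider N5 (neither it nor any descendant is in the conditioning set).
  P7: blocked at collider N5 (neither it nor any descendant is in the conditioning set).
The empty set is therefore the unique smallest valid set.

{}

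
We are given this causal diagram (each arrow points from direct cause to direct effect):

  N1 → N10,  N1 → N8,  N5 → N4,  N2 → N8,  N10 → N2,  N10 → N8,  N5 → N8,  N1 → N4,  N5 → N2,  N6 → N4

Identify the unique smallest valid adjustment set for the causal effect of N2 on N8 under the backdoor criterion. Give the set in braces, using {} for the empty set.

Variables eligible for adjustment (non-descendants of N2, excluding N2 and N8): {N1, N10, N4, N5, N6}.
Backdoor paths from N2 to N8:
  P1: N2 <- N5 -> N8
  P2: N2 <- N5 -> N4 <- N1 -> N10 -> N8
  P3: N2 <- N5 -> N4 <- N1 -> N8
  P4: N2 <- N10 <- N1 -> N8
  P5: N2 <- N10 <- N1 -> N4 <- N5 -> N8
  P6: N2 <- N10 -> N8
The empty set is not sufficient: P1 (N2 <- N5 -> N8) has no collider blocking it and no conditioned non-collider, so it is open.
Try {N10, N5}:
  P1: blocked at fork node N5 ∈ conditioning set.
  P2: blocked at fork node N5 ∈ conditioning set.
  P3: blocked at fork node N5 ∈ conditioning set.
  P4: blocked at chain node N10 ∈ conditioning set.
  P5: blocked at chain node N10 ∈ conditioning set.
  P6: blocked at fork node N10 ∈ conditioning set.
{N10, N5} contains no descendant of N2 and blocks every backdoor path.
Every element of {N10, N5} is needed (dropping N10 leaves P4 open; dropping N5 leaves P1 open), so no proper subset is valid.
Among all size-2 subsets of the eligible variables, only {N10, N5} blocks every backdoor path, so it is the unique smallest valid adjustment set.

{N10, N5}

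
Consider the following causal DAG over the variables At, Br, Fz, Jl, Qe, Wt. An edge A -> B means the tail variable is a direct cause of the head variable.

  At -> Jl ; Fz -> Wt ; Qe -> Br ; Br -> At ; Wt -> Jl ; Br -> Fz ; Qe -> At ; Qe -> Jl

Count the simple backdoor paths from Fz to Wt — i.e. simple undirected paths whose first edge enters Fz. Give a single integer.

4

A backdoor path from Fz to Wt is any simple undirected path whose first edge points into Fz (i.e. leaves Fz via a parent).
Parents of Fz: {Br}.
Enumerating:
  P1: Fz <- Br <- Qe -> At -> Jl <- Wt
  P2: Fz <- Br <- Qe -> Jl <- Wt
  P3: Fz <- Br -> At <- Qe -> Jl <- Wt
  P4: Fz <- Br -> At -> Jl <- Wt
That exhausts the simple backdoor paths. Count: 4.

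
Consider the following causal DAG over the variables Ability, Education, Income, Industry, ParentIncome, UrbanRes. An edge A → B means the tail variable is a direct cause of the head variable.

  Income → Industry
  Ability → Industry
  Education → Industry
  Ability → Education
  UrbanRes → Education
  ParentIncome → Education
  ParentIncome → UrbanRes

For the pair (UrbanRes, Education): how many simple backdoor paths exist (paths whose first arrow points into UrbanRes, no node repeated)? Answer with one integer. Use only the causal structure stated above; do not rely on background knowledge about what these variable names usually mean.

A backdoor path from UrbanRes to Education is any simple undirected path whose first edge points into UrbanRes (i.e. leaves UrbanRes via a parent).
Parents of UrbanRes: {ParentIncome}.
Enumerating:
  P1: UrbanRes <- ParentIncome -> Education
That exhausts the simple backdoor paths. Count: 1.

1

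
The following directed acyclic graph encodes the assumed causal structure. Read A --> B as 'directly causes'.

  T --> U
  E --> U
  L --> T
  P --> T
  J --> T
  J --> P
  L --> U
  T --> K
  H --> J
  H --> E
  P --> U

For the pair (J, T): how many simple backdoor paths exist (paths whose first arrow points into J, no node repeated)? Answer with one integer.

3

A backdoor path from J to T is any simple undirected path whose first edge points into J (i.e. leaves J via a parent).
Parents of J: {H}.
Enumerating:
  P1: J <- H -> E -> U <- L -> T
  P2: J <- H -> E -> U <- P -> T
  P3: J <- H -> E -> U <- T
That exhausts the simple backdoor paths. Count: 3.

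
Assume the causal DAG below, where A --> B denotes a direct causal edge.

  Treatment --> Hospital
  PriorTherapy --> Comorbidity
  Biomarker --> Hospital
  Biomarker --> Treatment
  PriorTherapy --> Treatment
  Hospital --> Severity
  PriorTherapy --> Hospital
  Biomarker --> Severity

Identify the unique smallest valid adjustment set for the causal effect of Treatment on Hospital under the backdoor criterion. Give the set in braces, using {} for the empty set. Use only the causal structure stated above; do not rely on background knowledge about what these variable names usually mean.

Variables eligible for adjustment (non-descendants of Treatment, excluding Treatment and Hospital): {Biomarker, Comorbidity, PriorTherapy}.
Backdoor paths from Treatment to Hospital:
  P1: Treatment <- PriorTherapy -> Hospital
  P2: Treatment <- Biomarker -> Hospital
  P3: Treatment <- Biomarker -> Severity <- Hospital
The empty set is not sufficient: P1 (Treatment <- PriorTherapy -> Hospital) has no collider blocking it and no conditioned non-collider, so it is open.
Try {Biomarker, PriorTherapy}:
  P1: blocked at fork node PriorTherapy ∈ conditioning set.
  P2: blocked at fork node Biomarker ∈ conditioning set.
  P3: blocked at fork node Biomarker ∈ conditioning set.
{Biomarker, PriorTherapy} contains no descendant of Treatment and blocks every backdoor path.
Every element of {Biomarker, PriorTherapy} is needed (dropping Biomarker leaves P2 open; dropping PriorTherapy leaves P1 open), so no proper subset is valid.
Among all size-2 subsets of the eligible variables, only {Biomarker, PriorTherapy} blocks every backdoor path, so it is the unique smallest valid adjustment set.

{Biomarker, PriorTherapy}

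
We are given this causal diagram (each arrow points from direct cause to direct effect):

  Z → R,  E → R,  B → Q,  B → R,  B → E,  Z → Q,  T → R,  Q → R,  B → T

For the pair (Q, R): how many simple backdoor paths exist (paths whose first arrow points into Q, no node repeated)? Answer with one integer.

A backdoor path from Q to R is any simple undirected path whose first edge points into Q (i.e. leaves Q via a parent).
Parents of Q: {B, Z}.
Enumerating:
  P1: Q <- Z -> R
  P2: Q <- B -> E -> R
  P3: Q <- B -> T -> R
  P4: Q <- B -> R
That exhausts the simple backdoor paths. Count: 4.

4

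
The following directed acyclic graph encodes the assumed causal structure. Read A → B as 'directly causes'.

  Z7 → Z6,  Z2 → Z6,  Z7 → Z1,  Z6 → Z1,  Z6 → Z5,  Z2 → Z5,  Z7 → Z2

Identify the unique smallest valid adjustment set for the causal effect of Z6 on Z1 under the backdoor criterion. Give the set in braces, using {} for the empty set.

Variables eligible for adjustment (non-descendants of Z6, excluding Z6 and Z1): {Z2, Z7}.
Backdoor paths from Z6 to Z1:
  P1: Z6 <- Z7 -> Z1
  P2: Z6 <- Z2 <- Z7 -> Z1
The empty set is not sufficient: P1 (Z6 <- Z7 -> Z1) has no collider blocking it and no conditioned non-collider, so it is open.
Try {Z7}:
  P1: blocked at fork node Z7 ∈ conditioning set.
  P2: blocked at fork node Z7 ∈ conditioning set.
{Z7} contains no descendant of Z6 and blocks every backdoor path.
No other singleton works — e.g. {Z2} leaves P1 open — so {Z7} is the unique smallest valid adjustment set.

{Z7}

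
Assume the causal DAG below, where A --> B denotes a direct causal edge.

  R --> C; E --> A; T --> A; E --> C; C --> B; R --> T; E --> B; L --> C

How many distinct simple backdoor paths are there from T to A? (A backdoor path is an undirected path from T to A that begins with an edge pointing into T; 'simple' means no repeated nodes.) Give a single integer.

A backdoor path from T to A is any simple undirected path whose first edge points into T (i.e. leaves T via a parent).
Parents of T: {R}.
Enumerating:
  P1: T <- R -> C <- E -> A
  P2: T <- R -> C -> B <- E -> A
That exhausts the simple backdoor paths. Count: 2.

2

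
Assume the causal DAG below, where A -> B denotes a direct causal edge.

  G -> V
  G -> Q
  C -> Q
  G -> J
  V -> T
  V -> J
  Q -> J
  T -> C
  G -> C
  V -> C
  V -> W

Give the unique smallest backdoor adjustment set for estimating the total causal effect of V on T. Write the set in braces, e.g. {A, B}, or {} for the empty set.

{}

Variables eligible for adjustment (non-descendants of V, excluding V and T): {G}.
Backdoor paths from V to T:
  P1: V <- G -> C <- T
  P2: V <- G -> Q <- C <- T
  P3: V <- G -> J <- Q <- C <- T
Each backdoor path contains an unconditioned collider, so every path is already blocked with the empty conditioning set:
  P1: blocked at collider C (neither it nor any descendant is in the conditioning set).
  P2: blocked at collider Q (neither it nor any descendant is in the conditioning set).
  P3: blocked at collider J (neither it nor any descendant is in the conditioning set).
The empty set is therefore the unique smallest valid set.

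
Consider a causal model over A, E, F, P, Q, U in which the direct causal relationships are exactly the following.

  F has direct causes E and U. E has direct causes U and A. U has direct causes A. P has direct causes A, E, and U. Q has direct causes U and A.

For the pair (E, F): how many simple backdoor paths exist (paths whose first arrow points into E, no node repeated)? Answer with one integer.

4

A backdoor path from E to F is any simple undirected path whose first edge points into E (i.e. leaves E via a parent).
Parents of E: {A, U}.
Enumerating:
  P1: E <- A -> U -> F
  P2: E <- A -> Q <- U -> F
  P3: E <- A -> P <- U -> F
  P4: E <- U -> F
That exhausts the simple backdoor paths. Count: 4.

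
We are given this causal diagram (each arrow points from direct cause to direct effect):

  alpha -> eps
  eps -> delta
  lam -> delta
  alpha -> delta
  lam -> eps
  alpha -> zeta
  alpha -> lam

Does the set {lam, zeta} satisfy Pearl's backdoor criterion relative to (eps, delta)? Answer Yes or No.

No

Backdoor paths from eps to delta (paths whose first edge points into eps):
  P1: eps <- alpha -> lam -> delta
  P2: eps <- alpha -> delta
  P3: eps <- lam <- alpha -> delta
  P4: eps <- lam -> delta
Condition 1 (no descendant of eps in the set): holds — descendants of eps are {delta}; none are in {lam, zeta}.
Condition 2 (every backdoor path blocked by {lam, zeta}):
  P1: blocked at chain node lam ∈ conditioning set.
  P2: open — no interior node is in the conditioning set.
  P3: blocked at chain node lam ∈ conditioning set.
  P4: blocked at fork node lam ∈ conditioning set.
{lam, zeta} does not satisfy the backdoor criterion.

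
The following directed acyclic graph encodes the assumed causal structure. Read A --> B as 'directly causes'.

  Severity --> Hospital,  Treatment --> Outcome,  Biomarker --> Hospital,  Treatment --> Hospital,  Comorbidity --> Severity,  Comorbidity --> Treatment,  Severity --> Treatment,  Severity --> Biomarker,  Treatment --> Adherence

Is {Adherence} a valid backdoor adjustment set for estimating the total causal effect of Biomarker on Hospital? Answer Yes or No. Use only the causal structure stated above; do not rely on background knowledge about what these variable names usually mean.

No

Backdoor paths from Biomarker to Hospital (paths whose first edge points into Biomarker):
  P1: Biomarker <- Severity <- Comorbidity -> Treatment -> Hospital
  P2: Biomarker <- Severity -> Treatment -> Hospital
  P3: Biomarker <- Severity -> Hospital
Condition 1 (no descendant of Biomarker in the set): holds — descendants of Biomarker are {Hospital}; none are in {Adherence}.
Condition 2 (every backdoor path blocked by {Adherence}):
  P1: open — no interior node is in the conditioning set.
  P2: open — no interior node is in the conditioning set.
  P3: open — no interior node is in the conditioning set.
{Adherence} does not satisfy the backdoor criterion.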